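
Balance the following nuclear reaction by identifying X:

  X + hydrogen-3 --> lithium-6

Conserve mass number: A + 3 = 6, so A = 3.
Conserve atomic number: Z + 1 = 3, so Z = 2.
Z = 2 is helium, so the species is helium-3.

He-3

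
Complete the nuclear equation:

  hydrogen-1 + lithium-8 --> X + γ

Be-9

Conserve mass number: 1 + 8 = A + 0, so A = 9.
Conserve atomic number: 1 + 3 = Z + 0, so Z = 4.
Z = 4 is beryllium, so the species is beryllium-9.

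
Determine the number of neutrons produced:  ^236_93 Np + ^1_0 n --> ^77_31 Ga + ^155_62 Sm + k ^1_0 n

Conserve mass number: 237 = 77 + 155 + k, so k = 237 − 232 = 5.
Check atomic number: 93 = 31 + 62 + 0 = 93. ✓

5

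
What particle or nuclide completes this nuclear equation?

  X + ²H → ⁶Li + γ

Conserve mass number: A + 2 = 6 + 0, so A = 4.
Conserve atomic number: Z + 1 = 3 + 0, so Z = 2.
A = 4 and Z = 2 is ⁴He — an alpha particle.

alpha particle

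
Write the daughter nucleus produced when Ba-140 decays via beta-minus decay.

Beta-minus decay: mass number changes by +0, atomic number by +1.
A: 140 = 140; Z: 56 + 1 = 57.
Z = 57 is lanthanum, so the daughter is La-140.

La-140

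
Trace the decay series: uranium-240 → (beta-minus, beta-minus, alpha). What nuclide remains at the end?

U-236

Start: (A, Z) = (240, 92).
After β⁻: (240, 93).
After β⁻: (240, 94).
After α: (236, 92).
Z = 92 is uranium.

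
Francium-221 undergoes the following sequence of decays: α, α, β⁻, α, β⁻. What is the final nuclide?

Bi-209

Start: (A, Z) = (221, 87).
After α: (217, 85).
After α: (213, 83).
After β⁻: (213, 84).
After α: (209, 82).
After β⁻: (209, 83).
Z = 83 is bismuth.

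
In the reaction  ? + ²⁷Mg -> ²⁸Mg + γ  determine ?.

neutron

Conserve mass number: A + 27 = 28 + 0, so A = 1.
Conserve atomic number: Z + 12 = 12 + 0, so Z = 0.
A = 1 and Z = 0 is ¹n — a neutron.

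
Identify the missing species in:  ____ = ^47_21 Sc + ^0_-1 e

Ca-47

Conserve mass number: A = 47 + 0, so A = 47.
Conserve atomic number: Z = 21 − 1, so Z = 20.
Z = 20 is calcium, so the species is ^47_20 Ca.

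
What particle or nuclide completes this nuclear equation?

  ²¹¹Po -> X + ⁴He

Conserve mass number: 211 = A + 4, so A = 207.
Conserve atomic number: 84 = Z + 2, so Z = 82.
Z = 82 is lead, so the species is ²⁰⁷Pb.

Pb-207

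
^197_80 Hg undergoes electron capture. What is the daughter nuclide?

Au-197

Electron capture: mass number changes by +0, atomic number by -1.
A: 197 = 197; Z: 80 − 1 = 79.
Z = 79 is gold, so the daughter is ^197_79 Au.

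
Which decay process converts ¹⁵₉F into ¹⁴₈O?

ΔA = 14 − 15 = -1; ΔZ = 8 − 9 = -1.
A drops by 1 and Z drops by 1 — a proton was emitted.

proton emission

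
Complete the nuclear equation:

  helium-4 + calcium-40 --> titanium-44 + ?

Conserve mass number: 4 + 40 = 44 + A, so A = 0.
Conserve atomic number: 2 + 20 = 22 + Z, so Z = 0.
A = 0 and Z = 0 is γ — a gamma ray.

gamma ray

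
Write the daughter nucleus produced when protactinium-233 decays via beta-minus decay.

Beta-minus decay: mass number changes by +0, atomic number by +1.
A: 233 = 233; Z: 91 + 1 = 92.
Z = 92 is uranium, so the daughter is uranium-233.

U-233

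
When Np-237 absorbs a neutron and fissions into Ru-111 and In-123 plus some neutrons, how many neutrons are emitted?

Conserve mass number: 238 = 111 + 123 + k, so k = 238 − 234 = 4.
Check atomic number: 93 = 44 + 49 + 0 = 93. ✓

4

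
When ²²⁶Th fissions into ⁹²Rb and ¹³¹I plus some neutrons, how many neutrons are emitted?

3

Conserve mass number: 226 = 92 + 131 + k, so k = 226 − 223 = 3.
Check atomic number: 90 = 37 + 53 + 0 = 90. ✓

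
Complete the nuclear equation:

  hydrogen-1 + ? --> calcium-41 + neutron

Conserve mass number: 1 + A = 41 + 1, so A = 41.
Conserve atomic number: 1 + Z = 20 + 0, so Z = 19.
Z = 19 is potassium, so the species is potassium-41.

K-41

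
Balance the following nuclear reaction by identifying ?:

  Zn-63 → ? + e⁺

Cu-63

Conserve mass number: 63 = A + 0, so A = 63.
Conserve atomic number: 30 = Z + 1, so Z = 29.
Z = 29 is copper, so the species is Cu-63.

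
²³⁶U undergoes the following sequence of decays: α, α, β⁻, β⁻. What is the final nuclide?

Start: (A, Z) = (236, 92).
After α: (232, 90).
After α: (228, 88).
After β⁻: (228, 89).
After β⁻: (228, 90).
Z = 90 is thorium.

Th-228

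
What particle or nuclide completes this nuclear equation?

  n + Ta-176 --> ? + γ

Conserve mass number: 1 + 176 = A + 0, so A = 177.
Conserve atomic number: 0 + 73 = Z + 0, so Z = 73.
Z = 73 is tantalum, so the species is Ta-177.

Ta-177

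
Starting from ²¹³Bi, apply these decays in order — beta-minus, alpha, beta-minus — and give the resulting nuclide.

Bi-209

Start: (A, Z) = (213, 83).
After β⁻: (213, 84).
After α: (209, 82).
After β⁻: (209, 83).
Z = 83 is bismuth.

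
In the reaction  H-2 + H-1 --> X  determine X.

He-3

Conserve mass number: 2 + 1 = A, so A = 3.
Conserve atomic number: 1 + 1 = Z, so Z = 2.
Z = 2 is helium, so the species is He-3.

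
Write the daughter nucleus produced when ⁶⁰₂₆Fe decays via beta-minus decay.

Beta-minus decay: mass number changes by +0, atomic number by +1.
A: 60 = 60; Z: 26 + 1 = 27.
Z = 27 is cobalt, so the daughter is ⁶⁰₂₇Co.

Co-60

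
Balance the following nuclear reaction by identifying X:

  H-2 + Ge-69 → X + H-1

Ge-70

Conserve mass number: 2 + 69 = A + 1, so A = 70.
Conserve atomic number: 1 + 32 = Z + 1, so Z = 32.
Z = 32 is germanium, so the species is Ge-70.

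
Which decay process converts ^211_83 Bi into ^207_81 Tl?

ΔA = 207 − 211 = -4; ΔZ = 81 − 83 = -2.
A drops by 4 and Z drops by 2 — the signature of alpha emission.

alpha decay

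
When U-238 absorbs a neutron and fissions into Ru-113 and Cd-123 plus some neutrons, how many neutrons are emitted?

3

Conserve mass number: 239 = 113 + 123 + k, so k = 239 − 236 = 3.
Check atomic number: 92 = 44 + 48 + 0 = 92. ✓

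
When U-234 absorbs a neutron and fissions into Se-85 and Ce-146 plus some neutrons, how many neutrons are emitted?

4

Conserve mass number: 235 = 85 + 146 + k, so k = 235 − 231 = 4.
Check atomic number: 92 = 34 + 58 + 0 = 92. ✓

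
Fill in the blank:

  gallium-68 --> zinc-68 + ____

Conserve mass number: 68 = 68 + A, so A = 0.
Conserve atomic number: 31 = 30 + Z, so Z = 1.
A = 0 and Z = 1 is e⁺ — a positron.

positron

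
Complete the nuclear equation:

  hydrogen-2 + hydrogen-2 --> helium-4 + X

gamma ray

Conserve mass number: 2 + 2 = 4 + A, so A = 0.
Conserve atomic number: 1 + 1 = 2 + Z, so Z = 0.
A = 0 and Z = 0 is γ — a gamma ray.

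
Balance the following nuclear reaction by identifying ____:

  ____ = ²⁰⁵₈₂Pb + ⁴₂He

Po-209

Conserve mass number: A = 205 + 4, so A = 209.
Conserve atomic number: Z = 82 + 2, so Z = 84.
Z = 84 is polonium, so the species is ²⁰⁹₈₄Po.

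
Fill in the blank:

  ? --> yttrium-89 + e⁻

Sr-89

Conserve mass number: A = 89 + 0, so A = 89.
Conserve atomic number: Z = 39 − 1, so Z = 38.
Z = 38 is strontium, so the species is strontium-89.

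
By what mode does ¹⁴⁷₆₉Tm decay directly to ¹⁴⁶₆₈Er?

proton emission

ΔA = 146 − 147 = -1; ΔZ = 68 − 69 = -1.
A drops by 1 and Z drops by 1 — a proton was emitted.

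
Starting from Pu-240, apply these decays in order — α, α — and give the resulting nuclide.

Start: (A, Z) = (240, 94).
After α: (236, 92).
After α: (232, 90).
Z = 90 is thorium.

Th-232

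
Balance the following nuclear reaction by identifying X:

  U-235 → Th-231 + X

Conserve mass number: 235 = 231 + A, so A = 4.
Conserve atomic number: 92 = 90 + Z, so Z = 2.
A = 4 and Z = 2 is He-4 — an alpha particle.

alpha particle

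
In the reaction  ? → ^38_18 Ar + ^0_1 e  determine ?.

K-38

Conserve mass number: A = 38 + 0, so A = 38.
Conserve atomic number: Z = 18 + 1, so Z = 19.
Z = 19 is potassium, so the species is ^38_19 K.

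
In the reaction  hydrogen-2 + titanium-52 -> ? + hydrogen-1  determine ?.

Conserve mass number: 2 + 52 = A + 1, so A = 53.
Conserve atomic number: 1 + 22 = Z + 1, so Z = 22.
Z = 22 is titanium, so the species is titanium-53.

Ti-53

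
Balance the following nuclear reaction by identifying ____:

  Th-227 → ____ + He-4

Ra-223

Conserve mass number: 227 = A + 4, so A = 223.
Conserve atomic number: 90 = Z + 2, so Z = 88.
Z = 88 is radium, so the species is Ra-223.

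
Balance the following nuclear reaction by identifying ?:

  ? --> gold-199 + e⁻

Conserve mass number: A = 199 + 0, so A = 199.
Conserve atomic number: Z = 79 − 1, so Z = 78.
Z = 78 is platinum, so the species is platinum-199.

Pt-199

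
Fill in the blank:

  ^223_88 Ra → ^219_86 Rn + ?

alpha particle

Conserve mass number: 223 = 219 + A, so A = 4.
Conserve atomic number: 88 = 86 + Z, so Z = 2.
A = 4 and Z = 2 is ^4_2 He — an alpha particle.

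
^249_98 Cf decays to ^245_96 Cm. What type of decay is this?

ΔA = 245 − 249 = -4; ΔZ = 96 − 98 = -2.
A drops by 4 and Z drops by 2 — the signature of alpha emission.

alpha decay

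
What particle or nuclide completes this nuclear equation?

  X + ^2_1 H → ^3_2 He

Conserve mass number: A + 2 = 3, so A = 1.
Conserve atomic number: Z + 1 = 2, so Z = 1.
A = 1 and Z = 1 is ^1_1 H — a proton.

proton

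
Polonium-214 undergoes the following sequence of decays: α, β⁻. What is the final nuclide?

Bi-210

Start: (A, Z) = (214, 84).
After α: (210, 82).
After β⁻: (210, 83).
Z = 83 is bismuth.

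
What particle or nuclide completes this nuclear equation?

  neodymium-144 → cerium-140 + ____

Conserve mass number: 144 = 140 + A, so A = 4.
Conserve atomic number: 60 = 58 + Z, so Z = 2.
A = 4 and Z = 2 is helium-4 — an alpha particle.

alpha particle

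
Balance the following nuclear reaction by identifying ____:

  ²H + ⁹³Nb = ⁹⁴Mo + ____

neutron

Conserve mass number: 2 + 93 = 94 + A, so A = 1.
Conserve atomic number: 1 + 41 = 42 + Z, so Z = 0.
A = 1 and Z = 0 is ¹n — a neutron.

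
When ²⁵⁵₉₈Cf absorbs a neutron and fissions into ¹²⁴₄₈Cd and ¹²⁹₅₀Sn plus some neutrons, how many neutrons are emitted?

3

Conserve mass number: 256 = 124 + 129 + k, so k = 256 − 253 = 3.
Check atomic number: 98 = 48 + 50 + 0 = 98. ✓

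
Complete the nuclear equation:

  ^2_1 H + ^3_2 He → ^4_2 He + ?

Conserve mass number: 2 + 3 = 4 + A, so A = 1.
Conserve atomic number: 1 + 2 = 2 + Z, so Z = 1.
A = 1 and Z = 1 is ^1_1 H — a proton.

proton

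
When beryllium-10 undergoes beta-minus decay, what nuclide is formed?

B-10

Beta-minus decay: mass number changes by +0, atomic number by +1.
A: 10 = 10; Z: 4 + 1 = 5.
Z = 5 is boron, so the daughter is boron-10.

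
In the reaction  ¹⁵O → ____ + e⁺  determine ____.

N-15

Conserve mass number: 15 = A + 0, so A = 15.
Conserve atomic number: 8 = Z + 1, so Z = 7.
Z = 7 is nitrogen, so the species is ¹⁵N.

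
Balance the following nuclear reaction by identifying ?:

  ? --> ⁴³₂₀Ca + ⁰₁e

Conserve mass number: A = 43 + 0, so A = 43.
Conserve atomic number: Z = 20 + 1, so Z = 21.
Z = 21 is scandium, so the species is ⁴³₂₁Sc.

Sc-43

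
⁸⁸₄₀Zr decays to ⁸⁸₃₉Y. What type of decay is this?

ΔA = 88 − 88 = 0; ΔZ = 39 − 40 = -1.
A is unchanged and Z drops by 1 — a proton has become a neutron (β⁺ emission or electron capture).

beta-plus decay or electron capture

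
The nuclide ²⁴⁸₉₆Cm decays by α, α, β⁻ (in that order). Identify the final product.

Np-240

Start: (A, Z) = (248, 96).
After α: (244, 94).
After α: (240, 92).
After β⁻: (240, 93).
Z = 93 is neptunium.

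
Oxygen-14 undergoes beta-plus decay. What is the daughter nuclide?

N-14

Beta-plus decay: mass number changes by +0, atomic number by -1.
A: 14 = 14; Z: 8 − 1 = 7.
Z = 7 is nitrogen, so the daughter is nitrogen-14.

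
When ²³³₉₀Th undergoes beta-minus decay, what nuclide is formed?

Pa-233

Beta-minus decay: mass number changes by +0, atomic number by +1.
A: 233 = 233; Z: 90 + 1 = 91.
Z = 91 is protactinium, so the daughter is ²³³₉₁Pa.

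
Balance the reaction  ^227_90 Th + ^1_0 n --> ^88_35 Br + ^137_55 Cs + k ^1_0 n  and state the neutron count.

Conserve mass number: 228 = 88 + 137 + k, so k = 228 − 225 = 3.
Check atomic number: 90 = 35 + 55 + 0 = 90. ✓

3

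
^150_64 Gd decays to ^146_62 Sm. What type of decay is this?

ΔA = 146 − 150 = -4; ΔZ = 62 − 64 = -2.
A drops by 4 and Z drops by 2 — the signature of alpha emission.

alpha decay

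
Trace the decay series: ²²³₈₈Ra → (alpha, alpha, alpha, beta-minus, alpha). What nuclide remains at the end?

Start: (A, Z) = (223, 88).
After α: (219, 86).
After α: (215, 84).
After α: (211, 82).
After β⁻: (211, 83).
After α: (207, 81).
Z = 81 is thallium.

Tl-207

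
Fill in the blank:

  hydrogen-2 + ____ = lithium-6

Conserve mass number: 2 + A = 6, so A = 4.
Conserve atomic number: 1 + Z = 3, so Z = 2.
A = 4 and Z = 2 is helium-4 — an alpha particle.

alpha particle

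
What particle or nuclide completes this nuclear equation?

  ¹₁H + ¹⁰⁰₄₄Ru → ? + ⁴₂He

Tc-97

Conserve mass number: 1 + 100 = A + 4, so A = 97.
Conserve atomic number: 1 + 44 = Z + 2, so Z = 43.
Z = 43 is technetium, so the species is ⁹⁷₄₃Tc.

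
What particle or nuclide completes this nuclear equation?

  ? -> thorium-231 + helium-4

U-235

Conserve mass number: A = 231 + 4, so A = 235.
Conserve atomic number: Z = 90 + 2, so Z = 92.
Z = 92 is uranium, so the species is uranium-235.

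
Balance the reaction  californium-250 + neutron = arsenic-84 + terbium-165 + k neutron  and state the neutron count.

Conserve mass number: 251 = 84 + 165 + k, so k = 251 − 249 = 2.
Check atomic number: 98 = 33 + 65 + 0 = 98. ✓

2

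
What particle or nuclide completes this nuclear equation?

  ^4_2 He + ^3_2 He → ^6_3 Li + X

proton

Conserve mass number: 4 + 3 = 6 + A, so A = 1.
Conserve atomic number: 2 + 2 = 3 + Z, so Z = 1.
A = 1 and Z = 1 is ^1_1 H — a proton.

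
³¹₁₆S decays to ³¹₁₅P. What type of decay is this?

ΔA = 31 − 31 = 0; ΔZ = 15 − 16 = -1.
A is unchanged and Z drops by 1 — a proton has become a neutron (β⁺ emission or electron capture).

beta-plus decay or electron capture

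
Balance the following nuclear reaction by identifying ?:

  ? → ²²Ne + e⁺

Na-22

Conserve mass number: A = 22 + 0, so A = 22.
Conserve atomic number: Z = 10 + 1, so Z = 11.
Z = 11 is sodium, so the species is ²²Na.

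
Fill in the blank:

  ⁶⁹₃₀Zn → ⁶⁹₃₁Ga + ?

beta-minus particle

Conserve mass number: 69 = 69 + A, so A = 0.
Conserve atomic number: 30 = 31 + Z, so Z = -1.
A = 0 and Z = -1 is ⁰₋₁e — a beta-minus particle.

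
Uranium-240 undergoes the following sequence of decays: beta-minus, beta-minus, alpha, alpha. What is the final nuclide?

Start: (A, Z) = (240, 92).
After β⁻: (240, 93).
After β⁻: (240, 94).
After α: (236, 92).
After α: (232, 90).
Z = 90 is thorium.

Th-232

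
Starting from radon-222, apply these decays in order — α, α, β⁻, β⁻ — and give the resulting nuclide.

Po-214

Start: (A, Z) = (222, 86).
After α: (218, 84).
After α: (214, 82).
After β⁻: (214, 83).
After β⁻: (214, 84).
Z = 84 is polonium.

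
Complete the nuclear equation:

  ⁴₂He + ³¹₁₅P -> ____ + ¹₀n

Cl-34

Conserve mass number: 4 + 31 = A + 1, so A = 34.
Conserve atomic number: 2 + 15 = Z + 0, so Z = 17.
Z = 17 is chlorine, so the species is ³⁴₁₇Cl.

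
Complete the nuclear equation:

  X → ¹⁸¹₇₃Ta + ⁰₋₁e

Conserve mass number: A = 181 + 0, so A = 181.
Conserve atomic number: Z = 73 − 1, so Z = 72.
Z = 72 is hafnium, so the species is ¹⁸¹₇₂Hf.

Hf-181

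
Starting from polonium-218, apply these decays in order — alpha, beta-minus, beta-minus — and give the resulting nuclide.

Po-214

Start: (A, Z) = (218, 84).
After α: (214, 82).
After β⁻: (214, 83).
After β⁻: (214, 84).
Z = 84 is polonium.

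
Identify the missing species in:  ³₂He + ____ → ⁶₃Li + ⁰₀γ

triton

Conserve mass number: 3 + A = 6 + 0, so A = 3.
Conserve atomic number: 2 + Z = 3 + 0, so Z = 1.
A = 3 and Z = 1 is ³₁H — a triton.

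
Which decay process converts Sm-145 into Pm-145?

beta-plus decay or electron capture

ΔA = 145 − 145 = 0; ΔZ = 61 − 62 = -1.
A is unchanged and Z drops by 1 — a proton has become a neutron (β⁺ emission or electron capture).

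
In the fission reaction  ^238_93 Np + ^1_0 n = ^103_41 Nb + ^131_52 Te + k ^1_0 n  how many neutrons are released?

Conserve mass number: 239 = 103 + 131 + k, so k = 239 − 234 = 5.
Check atomic number: 93 = 41 + 52 + 0 = 93. ✓

5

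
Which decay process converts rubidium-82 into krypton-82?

beta-plus decay or electron capture

ΔA = 82 − 82 = 0; ΔZ = 36 − 37 = -1.
A is unchanged and Z drops by 1 — a proton has become a neutron (β⁺ emission or electron capture).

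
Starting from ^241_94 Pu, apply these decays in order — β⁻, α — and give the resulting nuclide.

Np-237

Start: (A, Z) = (241, 94).
After β⁻: (241, 95).
After α: (237, 93).
Z = 93 is neptunium.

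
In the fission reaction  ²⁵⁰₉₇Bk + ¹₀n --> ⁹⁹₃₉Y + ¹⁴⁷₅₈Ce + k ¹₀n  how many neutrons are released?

5

Conserve mass number: 251 = 99 + 147 + k, so k = 251 − 246 = 5.
Check atomic number: 97 = 39 + 58 + 0 = 97. ✓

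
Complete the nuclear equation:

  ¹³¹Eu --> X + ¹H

Sm-130

Conserve mass number: 131 = A + 1, so A = 130.
Conserve atomic number: 63 = Z + 1, so Z = 62.
Z = 62 is samarium, so the species is ¹³⁰Sm.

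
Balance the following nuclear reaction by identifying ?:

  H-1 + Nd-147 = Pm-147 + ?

Conserve mass number: 1 + 147 = 147 + A, so A = 1.
Conserve atomic number: 1 + 60 = 61 + Z, so Z = 0.
A = 1 and Z = 0 is n — a neutron.

neutron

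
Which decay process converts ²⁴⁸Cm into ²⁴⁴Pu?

alpha decay

ΔA = 244 − 248 = -4; ΔZ = 94 − 96 = -2.
A drops by 4 and Z drops by 2 — the signature of alpha emission.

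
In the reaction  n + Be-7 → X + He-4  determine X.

He-4

Conserve mass number: 1 + 7 = A + 4, so A = 4.
Conserve atomic number: 0 + 4 = Z + 2, so Z = 2.
A = 4 and Z = 2 is He-4 — an alpha particle.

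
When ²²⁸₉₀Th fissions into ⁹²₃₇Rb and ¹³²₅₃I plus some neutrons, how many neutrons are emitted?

4

Conserve mass number: 228 = 92 + 132 + k, so k = 228 − 224 = 4.
Check atomic number: 90 = 37 + 53 + 0 = 90. ✓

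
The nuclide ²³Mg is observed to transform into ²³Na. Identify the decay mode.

beta-plus decay or electron capture

ΔA = 23 − 23 = 0; ΔZ = 11 − 12 = -1.
A is unchanged and Z drops by 1 — a proton has become a neutron (β⁺ emission or electron capture).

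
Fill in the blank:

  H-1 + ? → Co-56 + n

Fe-56

Conserve mass number: 1 + A = 56 + 1, so A = 56.
Conserve atomic number: 1 + Z = 27 + 0, so Z = 26.
Z = 26 is iron, so the species is Fe-56.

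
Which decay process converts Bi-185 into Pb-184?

proton emission

ΔA = 184 − 185 = -1; ΔZ = 82 − 83 = -1.
A drops by 1 and Z drops by 1 — a proton was emitted.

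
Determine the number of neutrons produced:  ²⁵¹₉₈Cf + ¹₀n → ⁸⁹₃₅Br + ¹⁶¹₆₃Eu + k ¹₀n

Conserve mass number: 252 = 89 + 161 + k, so k = 252 − 250 = 2.
Check atomic number: 98 = 35 + 63 + 0 = 98. ✓

2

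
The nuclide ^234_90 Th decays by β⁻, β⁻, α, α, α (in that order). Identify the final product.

Rn-222

Start: (A, Z) = (234, 90).
After β⁻: (234, 91).
After β⁻: (234, 92).
After α: (230, 90).
After α: (226, 88).
After α: (222, 86).
Z = 86 is radon.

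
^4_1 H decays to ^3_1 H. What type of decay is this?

ΔA = 3 − 4 = -1; ΔZ = 1 − 1 = +0.
A drops by 1 with Z unchanged — a neutron was emitted.

neutron emission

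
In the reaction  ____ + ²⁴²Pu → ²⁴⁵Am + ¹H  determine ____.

Conserve mass number: A + 242 = 245 + 1, so A = 4.
Conserve atomic number: Z + 94 = 95 + 1, so Z = 2.
A = 4 and Z = 2 is ⁴He — an alpha particle.

alpha particle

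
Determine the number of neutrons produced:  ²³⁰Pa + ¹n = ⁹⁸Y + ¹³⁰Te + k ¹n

Conserve mass number: 231 = 98 + 130 + k, so k = 231 − 228 = 3.
Check atomic number: 91 = 39 + 52 + 0 = 91. ✓

3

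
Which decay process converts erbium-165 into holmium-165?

ΔA = 165 − 165 = 0; ΔZ = 67 − 68 = -1.
A is unchanged and Z drops by 1 — a proton has become a neutron (β⁺ emission or electron capture).

beta-plus decay or electron capture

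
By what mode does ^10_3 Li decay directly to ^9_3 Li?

neutron emission

ΔA = 9 − 10 = -1; ΔZ = 3 − 3 = +0.
A drops by 1 with Z unchanged — a neutron was emitted.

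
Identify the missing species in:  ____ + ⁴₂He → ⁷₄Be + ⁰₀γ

He-3

Conserve mass number: A + 4 = 7 + 0, so A = 3.
Conserve atomic number: Z + 2 = 4 + 0, so Z = 2.
Z = 2 is helium, so the species is ³₂He.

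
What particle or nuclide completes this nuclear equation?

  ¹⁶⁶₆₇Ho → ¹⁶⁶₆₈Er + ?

beta-minus particle

Conserve mass number: 166 = 166 + A, so A = 0.
Conserve atomic number: 67 = 68 + Z, so Z = -1.
A = 0 and Z = -1 is ⁰₋₁e — a beta-minus particle.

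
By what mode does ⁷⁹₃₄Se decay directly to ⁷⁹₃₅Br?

beta-minus decay

ΔA = 79 − 79 = 0; ΔZ = 35 − 34 = +1.
A is unchanged and Z rises by 1 — a neutron has become a proton (β⁻ decay).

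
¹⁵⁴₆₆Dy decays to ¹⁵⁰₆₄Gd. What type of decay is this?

alpha decay

ΔA = 150 − 154 = -4; ΔZ = 64 − 66 = -2.
A drops by 4 and Z drops by 2 — the signature of alpha emission.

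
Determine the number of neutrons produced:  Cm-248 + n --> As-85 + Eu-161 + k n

Conserve mass number: 249 = 85 + 161 + k, so k = 249 − 246 = 3.
Check atomic number: 96 = 33 + 63 + 0 = 96. ✓

3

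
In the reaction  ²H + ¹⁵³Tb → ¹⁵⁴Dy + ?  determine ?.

Conserve mass number: 2 + 153 = 154 + A, so A = 1.
Conserve atomic number: 1 + 65 = 66 + Z, so Z = 0.
A = 1 and Z = 0 is ¹n — a neutron.

neutron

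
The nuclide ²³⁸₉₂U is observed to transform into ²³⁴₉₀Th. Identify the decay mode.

alpha decay

ΔA = 234 − 238 = -4; ΔZ = 90 − 92 = -2.
A drops by 4 and Z drops by 2 — the signature of alpha emission.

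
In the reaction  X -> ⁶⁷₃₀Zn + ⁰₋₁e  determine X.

Conserve mass number: A = 67 + 0, so A = 67.
Conserve atomic number: Z = 30 − 1, so Z = 29.
Z = 29 is copper, so the species is ⁶⁷₂₉Cu.

Cu-67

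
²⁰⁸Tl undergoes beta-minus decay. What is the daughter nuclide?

Pb-208

Beta-minus decay: mass number changes by +0, atomic number by +1.
A: 208 = 208; Z: 81 + 1 = 82.
Z = 82 is lead, so the daughter is ²⁰⁸Pb.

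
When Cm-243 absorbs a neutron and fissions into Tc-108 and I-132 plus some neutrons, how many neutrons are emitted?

4

Conserve mass number: 244 = 108 + 132 + k, so k = 244 − 240 = 4.
Check atomic number: 96 = 43 + 53 + 0 = 96. ✓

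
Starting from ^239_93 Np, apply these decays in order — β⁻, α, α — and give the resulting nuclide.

Start: (A, Z) = (239, 93).
After β⁻: (239, 94).
After α: (235, 92).
After α: (231, 90).
Z = 90 is thorium.

Th-231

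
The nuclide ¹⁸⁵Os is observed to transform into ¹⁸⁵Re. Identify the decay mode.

beta-plus decay or electron capture

ΔA = 185 − 185 = 0; ΔZ = 75 − 76 = -1.
A is unchanged and Z drops by 1 — a proton has become a neutron (β⁺ emission or electron capture).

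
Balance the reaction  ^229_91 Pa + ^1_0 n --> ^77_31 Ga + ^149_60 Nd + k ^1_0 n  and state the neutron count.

4

Conserve mass number: 230 = 77 + 149 + k, so k = 230 − 226 = 4.
Check atomic number: 91 = 31 + 60 + 0 = 91. ✓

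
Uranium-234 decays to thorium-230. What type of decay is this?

alpha decay

ΔA = 230 − 234 = -4; ΔZ = 90 − 92 = -2.
A drops by 4 and Z drops by 2 — the signature of alpha emission.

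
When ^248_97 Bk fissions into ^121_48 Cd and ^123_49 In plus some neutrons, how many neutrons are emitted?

Conserve mass number: 248 = 121 + 123 + k, so k = 248 − 244 = 4.
Check atomic number: 97 = 48 + 49 + 0 = 97. ✓

4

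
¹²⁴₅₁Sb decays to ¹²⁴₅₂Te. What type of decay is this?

beta-minus decay

ΔA = 124 − 124 = 0; ΔZ = 52 − 51 = +1.
A is unchanged and Z rises by 1 — a neutron has become a proton (β⁻ decay).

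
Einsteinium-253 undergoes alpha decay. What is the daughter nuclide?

Bk-249

Alpha decay: mass number changes by -4, atomic number by -2.
A: 253 − 4 = 249; Z: 99 − 2 = 97.
Z = 97 is berkelium, so the daughter is berkelium-249.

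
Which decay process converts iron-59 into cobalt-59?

ΔA = 59 − 59 = 0; ΔZ = 27 − 26 = +1.
A is unchanged and Z rises by 1 — a neutron has become a proton (β⁻ decay).

beta-minus decay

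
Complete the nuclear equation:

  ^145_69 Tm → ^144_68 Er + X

proton

Conserve mass number: 145 = 144 + A, so A = 1.
Conserve atomic number: 69 = 68 + Z, so Z = 1.
A = 1 and Z = 1 is ^1_1 H — a proton.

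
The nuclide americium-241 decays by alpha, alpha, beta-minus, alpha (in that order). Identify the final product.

Th-229

Start: (A, Z) = (241, 95).
After α: (237, 93).
After α: (233, 91).
After β⁻: (233, 92).
After α: (229, 90).
Z = 90 is thorium.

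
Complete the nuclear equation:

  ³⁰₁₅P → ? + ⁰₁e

Conserve mass number: 30 = A + 0, so A = 30.
Conserve atomic number: 15 = Z + 1, so Z = 14.
Z = 14 is silicon, so the species is ³⁰₁₄Si.

Si-30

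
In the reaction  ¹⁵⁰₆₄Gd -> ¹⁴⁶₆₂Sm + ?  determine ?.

Conserve mass number: 150 = 146 + A, so A = 4.
Conserve atomic number: 64 = 62 + Z, so Z = 2.
A = 4 and Z = 2 is ⁴₂He — an alpha particle.

alpha particle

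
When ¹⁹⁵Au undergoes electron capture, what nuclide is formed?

Pt-195

Electron capture: mass number changes by +0, atomic number by -1.
A: 195 = 195; Z: 79 − 1 = 78.
Z = 78 is platinum, so the daughter is ¹⁹⁵Pt.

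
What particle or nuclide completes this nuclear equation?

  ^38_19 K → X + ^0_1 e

Ar-38

Conserve mass number: 38 = A + 0, so A = 38.
Conserve atomic number: 19 = Z + 1, so Z = 18.
Z = 18 is argon, so the species is ^38_18 Ar.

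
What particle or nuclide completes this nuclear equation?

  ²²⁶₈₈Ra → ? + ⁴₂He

Conserve mass number: 226 = A + 4, so A = 222.
Conserve atomic number: 88 = Z + 2, so Z = 86.
Z = 86 is radon, so the species is ²²²₈₆Rn.

Rn-222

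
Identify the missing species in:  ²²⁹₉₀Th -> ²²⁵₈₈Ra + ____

Conserve mass number: 229 = 225 + A, so A = 4.
Conserve atomic number: 90 = 88 + Z, so Z = 2.
A = 4 and Z = 2 is ⁴₂He — an alpha particle.

alpha particle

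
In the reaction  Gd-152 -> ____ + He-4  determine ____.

Sm-148

Conserve mass number: 152 = A + 4, so A = 148.
Conserve atomic number: 64 = Z + 2, so Z = 62.
Z = 62 is samarium, so the species is Sm-148.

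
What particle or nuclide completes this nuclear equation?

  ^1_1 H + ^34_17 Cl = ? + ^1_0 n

Conserve mass number: 1 + 34 = A + 1, so A = 34.
Conserve atomic number: 1 + 17 = Z + 0, so Z = 18.
Z = 18 is argon, so the species is ^34_18 Ar.

Ar-34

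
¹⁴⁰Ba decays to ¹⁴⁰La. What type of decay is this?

ΔA = 140 − 140 = 0; ΔZ = 57 − 56 = +1.
A is unchanged and Z rises by 1 — a neutron has become a proton (β⁻ decay).

beta-minus decay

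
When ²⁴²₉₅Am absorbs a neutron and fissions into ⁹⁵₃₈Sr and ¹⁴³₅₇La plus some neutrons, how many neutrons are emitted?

5

Conserve mass number: 243 = 95 + 143 + k, so k = 243 − 238 = 5.
Check atomic number: 95 = 38 + 57 + 0 = 95. ✓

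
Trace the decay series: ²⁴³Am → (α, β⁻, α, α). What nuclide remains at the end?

Th-231

Start: (A, Z) = (243, 95).
After α: (239, 93).
After β⁻: (239, 94).
After α: (235, 92).
After α: (231, 90).
Z = 90 is thorium.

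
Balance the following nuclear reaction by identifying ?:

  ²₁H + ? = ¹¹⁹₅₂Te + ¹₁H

Te-118

Conserve mass number: 2 + A = 119 + 1, so A = 118.
Conserve atomic number: 1 + Z = 52 + 1, so Z = 52.
Z = 52 is tellurium, so the species is ¹¹⁸₅₂Te.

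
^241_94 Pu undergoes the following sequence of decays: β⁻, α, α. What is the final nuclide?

Pa-233

Start: (A, Z) = (241, 94).
After β⁻: (241, 95).
After α: (237, 93).
After α: (233, 91).
Z = 91 is protactinium.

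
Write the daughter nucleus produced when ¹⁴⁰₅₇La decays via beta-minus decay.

Ce-140

Beta-minus decay: mass number changes by +0, atomic number by +1.
A: 140 = 140; Z: 57 + 1 = 58.
Z = 58 is cerium, so the daughter is ¹⁴⁰₅₈Ce.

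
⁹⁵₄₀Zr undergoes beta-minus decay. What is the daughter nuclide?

Nb-95

Beta-minus decay: mass number changes by +0, atomic number by +1.
A: 95 = 95; Z: 40 + 1 = 41.
Z = 41 is niobium, so the daughter is ⁹⁵₄₁Nb.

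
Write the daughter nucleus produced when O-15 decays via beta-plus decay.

N-15

Beta-plus decay: mass number changes by +0, atomic number by -1.
A: 15 = 15; Z: 8 − 1 = 7.
Z = 7 is nitrogen, so the daughter is N-15.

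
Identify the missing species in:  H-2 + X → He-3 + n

Conserve mass number: 2 + A = 3 + 1, so A = 2.
Conserve atomic number: 1 + Z = 2 + 0, so Z = 1.
A = 2 and Z = 1 is H-2 — a deuteron.

deuteron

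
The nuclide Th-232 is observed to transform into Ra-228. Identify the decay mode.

ΔA = 228 − 232 = -4; ΔZ = 88 − 90 = -2.
A drops by 4 and Z drops by 2 — the signature of alpha emission.

alpha decay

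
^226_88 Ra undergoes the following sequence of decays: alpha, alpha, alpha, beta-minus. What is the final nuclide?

Start: (A, Z) = (226, 88).
After α: (222, 86).
After α: (218, 84).
After α: (214, 82).
After β⁻: (214, 83).
Z = 83 is bismuth.

Bi-214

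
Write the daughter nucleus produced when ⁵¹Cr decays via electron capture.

V-51

Electron capture: mass number changes by +0, atomic number by -1.
A: 51 = 51; Z: 24 − 1 = 23.
Z = 23 is vanadium, so the daughter is ⁵¹V.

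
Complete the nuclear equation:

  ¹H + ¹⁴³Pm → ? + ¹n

Sm-143

Conserve mass number: 1 + 143 = A + 1, so A = 143.
Conserve atomic number: 1 + 61 = Z + 0, so Z = 62.
Z = 62 is samarium, so the species is ¹⁴³Sm.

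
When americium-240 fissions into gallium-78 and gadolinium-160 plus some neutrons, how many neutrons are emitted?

2

Conserve mass number: 240 = 78 + 160 + k, so k = 240 − 238 = 2.
Check atomic number: 95 = 31 + 64 + 0 = 95. ✓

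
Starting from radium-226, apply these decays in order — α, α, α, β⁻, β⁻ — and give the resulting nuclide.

Po-214

Start: (A, Z) = (226, 88).
After α: (222, 86).
After α: (218, 84).
After α: (214, 82).
After β⁻: (214, 83).
After β⁻: (214, 84).
Z = 84 is polonium.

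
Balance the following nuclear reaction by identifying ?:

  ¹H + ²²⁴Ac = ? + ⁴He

Conserve mass number: 1 + 224 = A + 4, so A = 221.
Conserve atomic number: 1 + 89 = Z + 2, so Z = 88.
Z = 88 is radium, so the species is ²²¹Ra.

Ra-221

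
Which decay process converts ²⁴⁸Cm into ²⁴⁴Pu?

alpha decay

ΔA = 244 − 248 = -4; ΔZ = 94 − 96 = -2.
A drops by 4 and Z drops by 2 — the signature of alpha emission.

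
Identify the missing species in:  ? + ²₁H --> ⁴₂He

deuteron

Conserve mass number: A + 2 = 4, so A = 2.
Conserve atomic number: Z + 1 = 2, so Z = 1.
A = 2 and Z = 1 is ²₁H — a deuteron.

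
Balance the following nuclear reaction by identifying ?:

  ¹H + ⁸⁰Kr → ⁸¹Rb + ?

Conserve mass number: 1 + 80 = 81 + A, so A = 0.
Conserve atomic number: 1 + 36 = 37 + Z, so Z = 0.
A = 0 and Z = 0 is γ — a gamma ray.

gamma ray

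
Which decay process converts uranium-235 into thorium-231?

alpha decay

ΔA = 231 − 235 = -4; ΔZ = 90 − 92 = -2.
A drops by 4 and Z drops by 2 — the signature of alpha emission.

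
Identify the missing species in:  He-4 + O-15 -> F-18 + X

Conserve mass number: 4 + 15 = 18 + A, so A = 1.
Conserve atomic number: 2 + 8 = 9 + Z, so Z = 1.
A = 1 and Z = 1 is H-1 — a proton.

proton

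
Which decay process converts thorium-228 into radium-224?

alpha decay

ΔA = 224 − 228 = -4; ΔZ = 88 − 90 = -2.
A drops by 4 and Z drops by 2 — the signature of alpha emission.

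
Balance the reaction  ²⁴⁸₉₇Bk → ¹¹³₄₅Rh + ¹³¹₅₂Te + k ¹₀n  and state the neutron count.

4

Conserve mass number: 248 = 113 + 131 + k, so k = 248 − 244 = 4.
Check atomic number: 97 = 45 + 52 + 0 = 97. ✓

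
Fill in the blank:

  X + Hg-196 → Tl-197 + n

Conserve mass number: A + 196 = 197 + 1, so A = 2.
Conserve atomic number: Z + 80 = 81 + 0, so Z = 1.
A = 2 and Z = 1 is H-2 — a deuteron.

deuteron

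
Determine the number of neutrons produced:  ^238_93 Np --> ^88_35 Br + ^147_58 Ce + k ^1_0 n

3

Conserve mass number: 238 = 88 + 147 + k, so k = 238 − 235 = 3.
Check atomic number: 93 = 35 + 58 + 0 = 93. ✓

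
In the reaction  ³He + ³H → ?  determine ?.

Conserve mass number: 3 + 3 = A, so A = 6.
Conserve atomic number: 2 + 1 = Z, so Z = 3.
Z = 3 is lithium, so the species is ⁶Li.

Li-6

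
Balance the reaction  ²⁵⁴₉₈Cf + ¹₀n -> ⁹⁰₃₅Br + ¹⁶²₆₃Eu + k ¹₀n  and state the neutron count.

Conserve mass number: 255 = 90 + 162 + k, so k = 255 − 252 = 3.
Check atomic number: 98 = 35 + 63 + 0 = 98. ✓

3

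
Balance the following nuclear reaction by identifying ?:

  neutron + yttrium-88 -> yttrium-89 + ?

Conserve mass number: 1 + 88 = 89 + A, so A = 0.
Conserve atomic number: 0 + 39 = 39 + Z, so Z = 0.
A = 0 and Z = 0 is γ — a gamma ray.

gamma ray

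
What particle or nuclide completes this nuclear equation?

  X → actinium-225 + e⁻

Ra-225

Conserve mass number: A = 225 + 0, so A = 225.
Conserve atomic number: Z = 89 − 1, so Z = 88.
Z = 88 is radium, so the species is radium-225.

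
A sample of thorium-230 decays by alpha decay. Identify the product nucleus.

Alpha decay: mass number changes by -4, atomic number by -2.
A: 230 − 4 = 226; Z: 90 − 2 = 88.
Z = 88 is radium, so the daughter is radium-226.

Ra-226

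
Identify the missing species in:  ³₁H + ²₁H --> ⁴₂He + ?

Conserve mass number: 3 + 2 = 4 + A, so A = 1.
Conserve atomic number: 1 + 1 = 2 + Z, so Z = 0.
A = 1 and Z = 0 is ¹₀n — a neutron.

neutron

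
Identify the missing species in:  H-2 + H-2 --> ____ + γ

He-4

Conserve mass number: 2 + 2 = A + 0, so A = 4.
Conserve atomic number: 1 + 1 = Z + 0, so Z = 2.
A = 4 and Z = 2 is He-4 — an alpha particle.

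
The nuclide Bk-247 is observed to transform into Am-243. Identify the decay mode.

alpha decay

ΔA = 243 − 247 = -4; ΔZ = 95 − 97 = -2.
A drops by 4 and Z drops by 2 — the signature of alpha emission.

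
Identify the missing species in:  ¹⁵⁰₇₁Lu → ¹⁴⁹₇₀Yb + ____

proton

Conserve mass number: 150 = 149 + A, so A = 1.
Conserve atomic number: 71 = 70 + Z, so Z = 1.
A = 1 and Z = 1 is ¹₁H — a proton.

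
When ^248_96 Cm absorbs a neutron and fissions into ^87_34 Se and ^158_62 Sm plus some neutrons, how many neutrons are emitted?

Conserve mass number: 249 = 87 + 158 + k, so k = 249 − 245 = 4.
Check atomic number: 96 = 34 + 62 + 0 = 96. ✓

4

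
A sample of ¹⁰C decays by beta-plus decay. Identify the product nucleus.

Beta-plus decay: mass number changes by +0, atomic number by -1.
A: 10 = 10; Z: 6 − 1 = 5.
Z = 5 is boron, so the daughter is ¹⁰B.

B-10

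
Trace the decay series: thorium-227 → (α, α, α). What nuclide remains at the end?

Start: (A, Z) = (227, 90).
After α: (223, 88).
After α: (219, 86).
After α: (215, 84).
Z = 84 is polonium.

Po-215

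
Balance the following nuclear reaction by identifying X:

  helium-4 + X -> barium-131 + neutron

Xe-128

Conserve mass number: 4 + A = 131 + 1, so A = 128.
Conserve atomic number: 2 + Z = 56 + 0, so Z = 54.
Z = 54 is xenon, so the species is xenon-128.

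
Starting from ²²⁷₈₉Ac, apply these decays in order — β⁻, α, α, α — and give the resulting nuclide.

Po-215

Start: (A, Z) = (227, 89).
After β⁻: (227, 90).
After α: (223, 88).
After α: (219, 86).
After α: (215, 84).
Z = 84 is polonium.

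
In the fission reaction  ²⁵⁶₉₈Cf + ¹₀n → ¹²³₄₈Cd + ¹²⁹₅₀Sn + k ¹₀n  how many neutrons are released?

Conserve mass number: 257 = 123 + 129 + k, so k = 257 − 252 = 5.
Check atomic number: 98 = 48 + 50 + 0 = 98. ✓

5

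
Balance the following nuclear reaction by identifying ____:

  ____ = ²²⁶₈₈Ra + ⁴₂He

Th-230

Conserve mass number: A = 226 + 4, so A = 230.
Conserve atomic number: Z = 88 + 2, so Z = 90.
Z = 90 is thorium, so the species is ²³⁰₉₀Th.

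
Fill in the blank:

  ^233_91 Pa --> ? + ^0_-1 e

Conserve mass number: 233 = A + 0, so A = 233.
Conserve atomic number: 91 = Z − 1, so Z = 92.
Z = 92 is uranium, so the species is ^233_92 U.

U-233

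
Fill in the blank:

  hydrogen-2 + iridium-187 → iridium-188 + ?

Conserve mass number: 2 + 187 = 188 + A, so A = 1.
Conserve atomic number: 1 + 77 = 77 + Z, so Z = 1.
A = 1 and Z = 1 is hydrogen-1 — a proton.

proton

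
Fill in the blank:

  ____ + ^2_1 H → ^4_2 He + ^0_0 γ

Conserve mass number: A + 2 = 4 + 0, so A = 2.
Conserve atomic number: Z + 1 = 2 + 0, so Z = 1.
A = 2 and Z = 1 is ^2_1 H — a deuteron.

deuteron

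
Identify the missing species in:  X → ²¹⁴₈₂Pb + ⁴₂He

Conserve mass number: A = 214 + 4, so A = 218.
Conserve atomic number: Z = 82 + 2, so Z = 84.
Z = 84 is polonium, so the species is ²¹⁸₈₄Po.

Po-218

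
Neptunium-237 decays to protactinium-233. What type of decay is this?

ΔA = 233 − 237 = -4; ΔZ = 91 − 93 = -2.
A drops by 4 and Z drops by 2 — the signature of alpha emission.

alpha decay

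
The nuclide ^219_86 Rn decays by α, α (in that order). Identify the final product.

Pb-211

Start: (A, Z) = (219, 86).
After α: (215, 84).
After α: (211, 82).
Z = 82 is lead.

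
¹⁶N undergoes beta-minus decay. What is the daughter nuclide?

O-16

Beta-minus decay: mass number changes by +0, atomic number by +1.
A: 16 = 16; Z: 7 + 1 = 8.
Z = 8 is oxygen, so the daughter is ¹⁶O.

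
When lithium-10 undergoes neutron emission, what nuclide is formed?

Neutron emission: mass number changes by -1, atomic number by +0.
A: 10 − 1 = 9; Z: 3 = 3.
Z = 3 is lithium, so the daughter is lithium-9.

Li-9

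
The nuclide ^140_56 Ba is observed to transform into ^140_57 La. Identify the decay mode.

ΔA = 140 − 140 = 0; ΔZ = 57 − 56 = +1.
A is unchanged and Z rises by 1 — a neutron has become a proton (β⁻ decay).

beta-minus decay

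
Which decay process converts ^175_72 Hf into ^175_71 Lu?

ΔA = 175 − 175 = 0; ΔZ = 71 − 72 = -1.
A is unchanged and Z drops by 1 — a proton has become a neutron (β⁺ emission or electron capture).

beta-plus decay or electron capture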